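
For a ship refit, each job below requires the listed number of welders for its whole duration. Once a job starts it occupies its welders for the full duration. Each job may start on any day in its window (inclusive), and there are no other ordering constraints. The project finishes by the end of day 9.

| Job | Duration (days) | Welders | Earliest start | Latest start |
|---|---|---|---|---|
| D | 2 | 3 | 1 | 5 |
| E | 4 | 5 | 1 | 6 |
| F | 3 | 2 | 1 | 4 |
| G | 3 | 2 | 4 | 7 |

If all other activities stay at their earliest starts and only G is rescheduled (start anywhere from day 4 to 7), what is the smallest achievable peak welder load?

10

G@4: d1:10  d2:10  d3:7  d4:7  d5:2  d6:2  d7:0  d8:0  d9:0 → peak 10
G@5: d1:10  d2:10  d3:7  d4:5  d5:2  d6:2  d7:2  d8:0  d9:0 → peak 10
G@6: d1:10  d2:10  d3:7  d4:5  d5:0  d6:2  d7:2  d8:2  d9:0 → peak 10
G@7: d1:10  d2:10  d3:7  d4:5  d5:0  d6:0  d7:2  d8:2  d9:2 → peak 10
Best is G@4, peak 10.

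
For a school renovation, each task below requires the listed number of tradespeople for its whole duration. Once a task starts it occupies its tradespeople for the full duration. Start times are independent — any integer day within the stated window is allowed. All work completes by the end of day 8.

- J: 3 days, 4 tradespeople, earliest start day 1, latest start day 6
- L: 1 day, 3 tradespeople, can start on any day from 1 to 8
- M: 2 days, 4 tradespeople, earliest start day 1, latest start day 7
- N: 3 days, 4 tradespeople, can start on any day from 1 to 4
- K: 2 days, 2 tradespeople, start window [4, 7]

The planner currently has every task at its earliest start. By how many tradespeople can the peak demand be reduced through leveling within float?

Early-start peak: d1:15  d2:12  d3:8  d4:2  d5:2  d6:0  d7:0  d8:0 ⇒ 15.
Leveled (J@1, L@1, M@7, N@4, K@4): d1:7  d2:4  d3:4  d4:6  d5:6  d6:4  d7:4  d8:4 ⇒ 7.
Reduction 15 − 7 = 8.

8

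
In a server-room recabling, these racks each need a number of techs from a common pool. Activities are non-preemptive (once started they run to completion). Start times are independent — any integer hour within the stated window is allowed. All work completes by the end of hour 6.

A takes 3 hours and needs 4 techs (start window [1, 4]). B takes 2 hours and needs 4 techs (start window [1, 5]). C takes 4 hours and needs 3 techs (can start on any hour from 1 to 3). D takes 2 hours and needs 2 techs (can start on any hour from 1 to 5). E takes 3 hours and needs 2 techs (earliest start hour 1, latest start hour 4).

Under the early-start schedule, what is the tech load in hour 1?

15

At early start, hour 1 has: A, B, C, D, E.
Demand: 4 + 4 + 3 + 2 + 2 = 15.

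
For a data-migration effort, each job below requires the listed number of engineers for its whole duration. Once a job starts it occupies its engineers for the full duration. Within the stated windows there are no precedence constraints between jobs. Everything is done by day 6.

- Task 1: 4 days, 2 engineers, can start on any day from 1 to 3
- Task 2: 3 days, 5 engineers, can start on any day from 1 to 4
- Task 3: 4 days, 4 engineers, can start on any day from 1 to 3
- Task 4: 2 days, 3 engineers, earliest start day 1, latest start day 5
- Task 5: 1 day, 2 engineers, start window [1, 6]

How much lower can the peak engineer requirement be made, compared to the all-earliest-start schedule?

5

Early-start peak: d1:16  d2:14  d3:11  d4:6  d5:0  d6:0 ⇒ 16.
Leveled (Task 1@1, Task 2@1, Task 3@1, Task 4@4, Task 5@4): d1:11  d2:11  d3:11  d4:11  d5:3  d6:0 ⇒ 11.
Reduction 16 − 11 = 5.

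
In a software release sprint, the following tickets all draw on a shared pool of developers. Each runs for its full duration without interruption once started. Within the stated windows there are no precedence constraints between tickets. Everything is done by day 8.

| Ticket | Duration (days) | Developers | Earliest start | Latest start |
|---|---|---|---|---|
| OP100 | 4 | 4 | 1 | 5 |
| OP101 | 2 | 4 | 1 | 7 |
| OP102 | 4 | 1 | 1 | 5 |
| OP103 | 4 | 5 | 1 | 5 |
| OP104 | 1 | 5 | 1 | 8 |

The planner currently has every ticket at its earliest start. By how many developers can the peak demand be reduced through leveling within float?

10

Early-start peak: d1:19  d2:14  d3:10  d4:10  d5:0  d6:0  d7:0  d8:0 ⇒ 19.
Leveled (OP100@1, OP101@1, OP102@4, OP103@5, OP104@3): d1:8  d2:8  d3:9  d4:5  d5:6  d6:6  d7:6  d8:5 ⇒ 9.
Reduction 19 − 9 = 10.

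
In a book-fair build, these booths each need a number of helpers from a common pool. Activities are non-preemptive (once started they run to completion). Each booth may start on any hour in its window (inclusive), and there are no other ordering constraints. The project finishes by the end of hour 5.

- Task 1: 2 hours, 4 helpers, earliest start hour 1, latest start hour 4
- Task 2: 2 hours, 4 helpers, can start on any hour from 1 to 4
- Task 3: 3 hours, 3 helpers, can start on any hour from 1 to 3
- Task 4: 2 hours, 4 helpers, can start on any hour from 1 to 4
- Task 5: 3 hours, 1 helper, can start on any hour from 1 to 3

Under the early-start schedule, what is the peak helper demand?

Early-start schedule: Task 1@1, Task 2@1, Task 3@1, Task 4@1, Task 5@1.
Load per hour: hour 1: 16, hour 2: 16, hour 3: 4, hour 4: 0, hour 5: 0.
Peak is 16.

16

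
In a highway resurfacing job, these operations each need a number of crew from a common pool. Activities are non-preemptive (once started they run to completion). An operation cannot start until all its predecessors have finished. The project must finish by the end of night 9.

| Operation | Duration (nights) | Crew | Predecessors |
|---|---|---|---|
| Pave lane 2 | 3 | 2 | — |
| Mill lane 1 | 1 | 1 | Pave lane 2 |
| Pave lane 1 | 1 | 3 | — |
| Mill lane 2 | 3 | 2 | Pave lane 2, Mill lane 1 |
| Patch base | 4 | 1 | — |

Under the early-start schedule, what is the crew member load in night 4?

2

At early start, night 4 has: Mill lane 1, Patch base.
Demand: 1 + 1 = 2.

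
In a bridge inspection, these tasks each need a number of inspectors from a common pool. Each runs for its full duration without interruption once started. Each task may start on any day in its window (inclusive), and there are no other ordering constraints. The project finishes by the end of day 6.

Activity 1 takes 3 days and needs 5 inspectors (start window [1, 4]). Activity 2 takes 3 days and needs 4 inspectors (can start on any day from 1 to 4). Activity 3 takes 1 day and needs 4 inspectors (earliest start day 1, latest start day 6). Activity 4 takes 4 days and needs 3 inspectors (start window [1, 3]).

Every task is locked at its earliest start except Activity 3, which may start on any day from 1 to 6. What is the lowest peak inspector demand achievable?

Activity 3@1: d1:16  d2:12  d3:12  d4:3  d5:0  d6:0 → peak 16
Activity 3@2: d1:12  d2:16  d3:12  d4:3  d5:0  d6:0 → peak 16
Activity 3@3: d1:12  d2:12  d3:16  d4:3  d5:0  d6:0 → peak 16
Activity 3@4: d1:12  d2:12  d3:12  d4:7  d5:0  d6:0 → peak 12
Activity 3@5: d1:12  d2:12  d3:12  d4:3  d5:4  d6:0 → peak 12
Activity 3@6: d1:12  d2:12  d3:12  d4:3  d5:0  d6:4 → peak 12
Best is Activity 3@4, peak 12.

12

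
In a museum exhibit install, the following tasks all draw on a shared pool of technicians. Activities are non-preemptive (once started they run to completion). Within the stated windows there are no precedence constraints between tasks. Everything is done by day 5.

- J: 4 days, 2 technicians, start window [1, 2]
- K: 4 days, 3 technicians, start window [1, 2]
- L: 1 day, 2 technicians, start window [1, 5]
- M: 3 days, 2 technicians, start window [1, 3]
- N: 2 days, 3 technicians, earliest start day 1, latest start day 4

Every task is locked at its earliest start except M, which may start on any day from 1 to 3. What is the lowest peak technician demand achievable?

M@1: d1:12  d2:10  d3:7  d4:5  d5:0 → peak 12
M@2: d1:10  d2:10  d3:7  d4:7  d5:0 → peak 10
M@3: d1:10  d2:8  d3:7  d4:7  d5:2 → peak 10
Best is M@2, peak 10.

10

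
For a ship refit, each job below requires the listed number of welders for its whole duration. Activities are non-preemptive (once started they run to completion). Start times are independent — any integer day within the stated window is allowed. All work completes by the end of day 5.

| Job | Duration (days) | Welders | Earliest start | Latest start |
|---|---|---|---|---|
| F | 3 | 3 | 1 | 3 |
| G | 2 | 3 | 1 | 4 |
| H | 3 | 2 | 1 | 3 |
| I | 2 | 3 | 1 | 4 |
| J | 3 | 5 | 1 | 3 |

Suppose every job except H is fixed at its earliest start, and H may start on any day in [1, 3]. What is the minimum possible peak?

H@1: d1:16  d2:16  d3:10  d4:0  d5:0 → peak 16
H@2: d1:14  d2:16  d3:10  d4:2  d5:0 → peak 16
H@3: d1:14  d2:14  d3:10  d4:2  d5:2 → peak 14
Best is H@3, peak 14.

14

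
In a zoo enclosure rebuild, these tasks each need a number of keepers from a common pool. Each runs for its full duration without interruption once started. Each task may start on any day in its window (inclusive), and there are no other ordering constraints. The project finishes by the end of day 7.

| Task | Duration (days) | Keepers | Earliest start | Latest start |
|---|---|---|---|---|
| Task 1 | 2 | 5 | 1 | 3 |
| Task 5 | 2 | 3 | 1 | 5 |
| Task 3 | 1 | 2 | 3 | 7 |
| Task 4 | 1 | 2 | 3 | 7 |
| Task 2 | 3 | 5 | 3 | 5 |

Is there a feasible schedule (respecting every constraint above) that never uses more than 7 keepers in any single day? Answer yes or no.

yes

Schedule Task 1@1, Task 5@3, Task 3@3, Task 4@4, Task 2@5: d1:5  d2:5  d3:5  d4:5  d5:5  d6:5  d7:5 — peak 5 ≤ 7.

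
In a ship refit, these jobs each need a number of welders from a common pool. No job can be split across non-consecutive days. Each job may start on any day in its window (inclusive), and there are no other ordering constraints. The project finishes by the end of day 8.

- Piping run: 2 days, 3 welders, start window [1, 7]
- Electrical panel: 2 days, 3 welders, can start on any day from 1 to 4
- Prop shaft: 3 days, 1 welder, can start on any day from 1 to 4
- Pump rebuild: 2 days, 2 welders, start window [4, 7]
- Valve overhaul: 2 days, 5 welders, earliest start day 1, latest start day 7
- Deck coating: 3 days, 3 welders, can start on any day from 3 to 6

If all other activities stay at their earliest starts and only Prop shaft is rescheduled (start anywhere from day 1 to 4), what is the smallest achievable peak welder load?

Prop shaft@1: d1:12  d2:12  d3:4  d4:5  d5:5  d6:0  d7:0  d8:0 → peak 12
Prop shaft@2: d1:11  d2:12  d3:4  d4:6  d5:5  d6:0  d7:0  d8:0 → peak 12
Prop shaft@3: d1:11  d2:11  d3:4  d4:6  d5:6  d6:0  d7:0  d8:0 → peak 11
Prop shaft@4: d1:11  d2:11  d3:3  d4:6  d5:6  d6:1  d7:0  d8:0 → peak 11
Best is Prop shaft@3, peak 11.

11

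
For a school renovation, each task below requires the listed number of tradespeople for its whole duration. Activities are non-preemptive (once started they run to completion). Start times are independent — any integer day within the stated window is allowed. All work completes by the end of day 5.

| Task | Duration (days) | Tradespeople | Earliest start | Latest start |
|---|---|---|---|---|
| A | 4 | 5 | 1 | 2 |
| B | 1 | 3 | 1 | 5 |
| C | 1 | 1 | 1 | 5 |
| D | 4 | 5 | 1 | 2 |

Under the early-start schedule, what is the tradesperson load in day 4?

10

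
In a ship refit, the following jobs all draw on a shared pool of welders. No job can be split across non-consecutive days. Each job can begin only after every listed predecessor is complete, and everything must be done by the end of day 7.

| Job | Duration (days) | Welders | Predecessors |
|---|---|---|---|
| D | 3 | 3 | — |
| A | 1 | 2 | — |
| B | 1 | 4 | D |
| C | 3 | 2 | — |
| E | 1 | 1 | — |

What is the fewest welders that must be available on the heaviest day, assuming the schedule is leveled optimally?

Early-start (D@1, A@1, B@4, C@1, E@1) gives peak 8: d1:8  d2:5  d3:5  d4:4  d5:0  d6:0  d7:0.
Shift A→4, B→7, C→4.
Schedule D@1, A@4, B@7, C@4, E@1: d1:4  d2:3  d3:3  d4:4  d5:2  d6:2  d7:4 — peak 4.
Total welder-days = 22 over 7 days ⇒ peak ≥ ⌈22/7⌉ = 4, so 4 is optimal.

4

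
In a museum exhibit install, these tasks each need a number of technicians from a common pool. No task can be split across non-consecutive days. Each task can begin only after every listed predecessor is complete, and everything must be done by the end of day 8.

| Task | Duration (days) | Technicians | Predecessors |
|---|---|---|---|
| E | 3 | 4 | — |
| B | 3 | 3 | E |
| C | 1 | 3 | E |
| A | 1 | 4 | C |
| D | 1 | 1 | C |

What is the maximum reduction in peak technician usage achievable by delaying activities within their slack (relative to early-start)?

Early-start peak: d1:4  d2:4  d3:4  d4:6  d5:8  d6:3  d7:0  d8:0 ⇒ 8.
Leveled (E@1, B@5, C@4, A@8, D@5): d1:4  d2:4  d3:4  d4:3  d5:4  d6:3  d7:3  d8:4 ⇒ 4.
Reduction 8 − 4 = 4.

4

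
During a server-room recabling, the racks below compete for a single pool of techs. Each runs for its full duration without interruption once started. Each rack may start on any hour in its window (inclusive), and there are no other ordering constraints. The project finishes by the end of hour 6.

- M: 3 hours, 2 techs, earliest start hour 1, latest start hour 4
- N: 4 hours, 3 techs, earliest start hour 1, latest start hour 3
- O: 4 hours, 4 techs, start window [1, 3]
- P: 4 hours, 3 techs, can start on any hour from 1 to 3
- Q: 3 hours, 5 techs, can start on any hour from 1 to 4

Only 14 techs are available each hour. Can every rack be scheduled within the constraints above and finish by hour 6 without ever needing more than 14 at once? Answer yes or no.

no

The minimum achievable peak is 15; 14 < 15, so no feasible schedule stays within the cap.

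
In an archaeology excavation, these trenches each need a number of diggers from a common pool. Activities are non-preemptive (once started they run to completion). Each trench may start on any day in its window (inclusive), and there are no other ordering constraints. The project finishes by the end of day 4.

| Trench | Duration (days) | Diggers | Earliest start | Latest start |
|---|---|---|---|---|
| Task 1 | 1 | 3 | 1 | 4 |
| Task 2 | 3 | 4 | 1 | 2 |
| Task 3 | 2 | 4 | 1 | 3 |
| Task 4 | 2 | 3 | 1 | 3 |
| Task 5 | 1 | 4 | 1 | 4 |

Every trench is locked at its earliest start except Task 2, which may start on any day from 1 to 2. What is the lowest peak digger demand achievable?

Task 2@1: d1:18  d2:11  d3:4  d4:0 → peak 18
Task 2@2: d1:14  d2:11  d3:4  d4:4 → peak 14
Best is Task 2@2, peak 14.

14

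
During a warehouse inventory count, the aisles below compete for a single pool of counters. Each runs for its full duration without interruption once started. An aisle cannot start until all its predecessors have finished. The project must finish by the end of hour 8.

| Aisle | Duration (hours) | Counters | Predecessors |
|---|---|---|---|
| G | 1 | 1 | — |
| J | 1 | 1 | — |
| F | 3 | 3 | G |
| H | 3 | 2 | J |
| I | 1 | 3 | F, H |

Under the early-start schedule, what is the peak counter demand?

Early-start schedule: G@1, J@1, F@2, H@2, I@5.
Load per hour: hour 1: 2, hour 2: 5, hour 3: 5, hour 4: 5, hour 5: 3, hour 6: 0, hour 7: 0, hour 8: 0.
Peak is 5.

5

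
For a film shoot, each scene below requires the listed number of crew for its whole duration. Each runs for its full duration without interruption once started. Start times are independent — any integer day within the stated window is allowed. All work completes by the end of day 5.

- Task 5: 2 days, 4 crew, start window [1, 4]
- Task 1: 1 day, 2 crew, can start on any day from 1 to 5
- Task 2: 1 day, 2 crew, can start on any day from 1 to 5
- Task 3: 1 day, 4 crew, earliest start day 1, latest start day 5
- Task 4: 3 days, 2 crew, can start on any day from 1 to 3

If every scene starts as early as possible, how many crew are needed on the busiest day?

Early-start schedule: Task 5@1, Task 1@1, Task 2@1, Task 3@1, Task 4@1.
Load per day: day 1: 14, day 2: 6, day 3: 2, day 4: 0, day 5: 0.
Peak is 14.

14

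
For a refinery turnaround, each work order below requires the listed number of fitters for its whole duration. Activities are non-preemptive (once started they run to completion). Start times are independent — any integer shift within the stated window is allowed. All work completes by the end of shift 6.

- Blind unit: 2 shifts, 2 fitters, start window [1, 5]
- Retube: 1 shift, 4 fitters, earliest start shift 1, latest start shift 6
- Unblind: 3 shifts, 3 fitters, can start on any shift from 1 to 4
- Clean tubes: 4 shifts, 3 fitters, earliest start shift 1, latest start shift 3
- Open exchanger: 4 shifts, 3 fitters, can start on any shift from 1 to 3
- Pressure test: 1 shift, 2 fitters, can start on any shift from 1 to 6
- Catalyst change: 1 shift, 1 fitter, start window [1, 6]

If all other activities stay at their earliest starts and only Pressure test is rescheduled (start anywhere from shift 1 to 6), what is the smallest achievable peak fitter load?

Pressure test@1: s1:18  s2:11  s3:9  s4:6  s5:0  s6:0 → peak 18
Pressure test@2: s1:16  s2:13  s3:9  s4:6  s5:0  s6:0 → peak 16
Pressure test@3: s1:16  s2:11  s3:11  s4:6  s5:0  s6:0 → peak 16
Pressure test@4: s1:16  s2:11  s3:9  s4:8  s5:0  s6:0 → peak 16
Pressure test@5: s1:16  s2:11  s3:9  s4:6  s5:2  s6:0 → peak 16
Pressure test@6: s1:16  s2:11  s3:9  s4:6  s5:0  s6:2 → peak 16
Best is Pressure test@2, peak 16.

16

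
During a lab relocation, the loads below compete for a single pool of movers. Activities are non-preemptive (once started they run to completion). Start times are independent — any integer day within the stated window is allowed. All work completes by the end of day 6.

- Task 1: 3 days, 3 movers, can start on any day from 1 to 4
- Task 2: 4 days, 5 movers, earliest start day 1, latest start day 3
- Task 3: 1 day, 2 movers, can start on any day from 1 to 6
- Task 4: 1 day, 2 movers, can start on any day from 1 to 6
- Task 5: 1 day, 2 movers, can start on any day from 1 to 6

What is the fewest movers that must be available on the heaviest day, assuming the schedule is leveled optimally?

Early-start (Task 1@1, Task 2@1, Task 3@1, Task 4@1, Task 5@1) gives peak 14: d1:14  d2:8  d3:8  d4:5  d5:0  d6:0.
Shift Task 3→4, Task 4→5, Task 5→5.
Schedule Task 1@1, Task 2@1, Task 3@4, Task 4@5, Task 5@5: d1:8  d2:8  d3:8  d4:7  d5:4  d6:0 — peak 8.

8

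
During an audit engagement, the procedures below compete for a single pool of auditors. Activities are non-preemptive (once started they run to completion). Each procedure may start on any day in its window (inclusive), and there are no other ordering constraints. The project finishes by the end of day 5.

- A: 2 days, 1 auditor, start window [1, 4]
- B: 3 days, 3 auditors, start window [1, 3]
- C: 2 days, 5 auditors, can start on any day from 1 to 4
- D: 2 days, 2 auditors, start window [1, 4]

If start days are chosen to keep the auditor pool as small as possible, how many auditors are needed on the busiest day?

6

Early-start (A@1, B@1, C@1, D@1) gives peak 11: d1:11  d2:11  d3:3  d4:0  d5:0.
Shift C→4.
Schedule A@1, B@1, C@4, D@1: d1:6  d2:6  d3:3  d4:5  d5:5 — peak 6.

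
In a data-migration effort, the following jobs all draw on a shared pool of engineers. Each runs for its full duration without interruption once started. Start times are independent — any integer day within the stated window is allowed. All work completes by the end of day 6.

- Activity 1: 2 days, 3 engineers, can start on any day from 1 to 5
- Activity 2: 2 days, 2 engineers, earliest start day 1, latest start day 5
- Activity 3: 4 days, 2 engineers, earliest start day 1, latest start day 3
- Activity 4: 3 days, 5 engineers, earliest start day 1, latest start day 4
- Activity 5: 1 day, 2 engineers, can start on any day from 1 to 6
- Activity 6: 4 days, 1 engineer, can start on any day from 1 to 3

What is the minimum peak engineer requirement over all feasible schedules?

8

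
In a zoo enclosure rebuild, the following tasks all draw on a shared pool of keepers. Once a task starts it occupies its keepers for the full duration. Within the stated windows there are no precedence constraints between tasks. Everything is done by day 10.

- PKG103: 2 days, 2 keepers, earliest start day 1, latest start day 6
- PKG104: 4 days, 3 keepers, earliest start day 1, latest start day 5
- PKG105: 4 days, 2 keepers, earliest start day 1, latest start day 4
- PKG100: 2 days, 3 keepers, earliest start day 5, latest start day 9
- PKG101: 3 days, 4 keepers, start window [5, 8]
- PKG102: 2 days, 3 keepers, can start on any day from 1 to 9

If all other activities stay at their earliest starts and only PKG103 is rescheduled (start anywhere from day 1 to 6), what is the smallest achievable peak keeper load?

PKG103@1: d1:10  d2:10  d3:5  d4:5  d5:7  d6:7  d7:4  d8:0  d9:0  d10:0 → peak 10
PKG103@2: d1:8  d2:10  d3:7  d4:5  d5:7  d6:7  d7:4  d8:0  d9:0  d10:0 → peak 10
PKG103@3: d1:8  d2:8  d3:7  d4:7  d5:7  d6:7  d7:4  d8:0  d9:0  d10:0 → peak 8
PKG103@4: d1:8  d2:8  d3:5  d4:7  d5:9  d6:7  d7:4  d8:0  d9:0  d10:0 → peak 9
PKG103@5: d1:8  d2:8  d3:5  d4:5  d5:9  d6:9  d7:4  d8:0  d9:0  d10:0 → peak 9
PKG103@6: d1:8  d2:8  d3:5  d4:5  d5:7  d6:9  d7:6  d8:0  d9:0  d10:0 → peak 9
Best is PKG103@3, peak 8.

8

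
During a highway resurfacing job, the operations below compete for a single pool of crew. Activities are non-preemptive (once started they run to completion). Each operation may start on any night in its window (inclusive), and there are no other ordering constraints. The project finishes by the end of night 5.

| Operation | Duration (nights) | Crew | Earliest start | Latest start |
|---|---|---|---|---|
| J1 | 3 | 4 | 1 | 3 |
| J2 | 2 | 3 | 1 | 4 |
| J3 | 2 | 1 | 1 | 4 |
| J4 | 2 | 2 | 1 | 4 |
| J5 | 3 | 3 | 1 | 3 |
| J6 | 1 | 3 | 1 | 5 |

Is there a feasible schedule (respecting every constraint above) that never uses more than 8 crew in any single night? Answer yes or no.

yes

Schedule J1@1, J2@1, J3@1, J4@4, J5@3, J6@4: n1:8  n2:8  n3:7  n4:8  n5:5 — peak 8 ≤ 8.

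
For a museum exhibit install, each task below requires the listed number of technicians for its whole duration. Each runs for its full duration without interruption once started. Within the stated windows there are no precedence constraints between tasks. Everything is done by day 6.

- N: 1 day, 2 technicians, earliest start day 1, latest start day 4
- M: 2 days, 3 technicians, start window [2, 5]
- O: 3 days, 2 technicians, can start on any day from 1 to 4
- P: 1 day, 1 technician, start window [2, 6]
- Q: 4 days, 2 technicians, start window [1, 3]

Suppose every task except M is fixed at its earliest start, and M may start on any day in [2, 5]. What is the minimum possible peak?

M@2: d1:6  d2:8  d3:7  d4:2  d5:0  d6:0 → peak 8
M@3: d1:6  d2:5  d3:7  d4:5  d5:0  d6:0 → peak 7
M@4: d1:6  d2:5  d3:4  d4:5  d5:3  d6:0 → peak 6
M@5: d1:6  d2:5  d3:4  d4:2  d5:3  d6:3 → peak 6
Best is M@4, peak 6.

6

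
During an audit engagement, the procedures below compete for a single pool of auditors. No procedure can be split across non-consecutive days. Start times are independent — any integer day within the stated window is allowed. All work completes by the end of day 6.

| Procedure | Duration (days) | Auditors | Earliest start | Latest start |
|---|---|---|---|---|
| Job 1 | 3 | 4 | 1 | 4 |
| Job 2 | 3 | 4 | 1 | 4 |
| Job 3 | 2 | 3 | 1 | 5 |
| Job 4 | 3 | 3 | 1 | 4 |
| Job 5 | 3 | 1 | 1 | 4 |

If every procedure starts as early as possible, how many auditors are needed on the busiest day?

15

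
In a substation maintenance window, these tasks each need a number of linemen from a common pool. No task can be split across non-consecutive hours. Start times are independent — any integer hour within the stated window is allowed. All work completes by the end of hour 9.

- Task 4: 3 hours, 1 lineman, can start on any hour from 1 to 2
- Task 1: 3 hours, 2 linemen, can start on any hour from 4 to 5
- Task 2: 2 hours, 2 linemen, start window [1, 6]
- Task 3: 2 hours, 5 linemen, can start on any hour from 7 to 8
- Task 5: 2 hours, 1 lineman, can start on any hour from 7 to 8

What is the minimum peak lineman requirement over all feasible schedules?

6

Schedule Task 4@1, Task 1@4, Task 2@1, Task 3@7, Task 5@7: h1:3  h2:3  h3:1  h4:2  h5:2  h6:2  h7:6  h8:6  h9:0 — peak 6.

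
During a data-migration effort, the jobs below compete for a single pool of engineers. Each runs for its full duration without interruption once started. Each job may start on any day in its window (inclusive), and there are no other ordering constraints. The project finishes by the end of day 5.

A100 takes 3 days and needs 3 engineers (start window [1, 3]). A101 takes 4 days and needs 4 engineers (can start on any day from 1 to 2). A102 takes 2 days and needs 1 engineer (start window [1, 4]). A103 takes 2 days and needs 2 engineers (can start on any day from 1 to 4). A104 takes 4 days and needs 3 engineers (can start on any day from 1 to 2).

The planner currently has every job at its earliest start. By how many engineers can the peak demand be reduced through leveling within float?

3

Early-start peak: d1:13  d2:13  d3:10  d4:7  d5:0 ⇒ 13.
Leveled (A100@1, A101@1, A102@4, A103@4, A104@1): d1:10  d2:10  d3:10  d4:10  d5:3 ⇒ 10.
Reduction 13 − 10 = 3.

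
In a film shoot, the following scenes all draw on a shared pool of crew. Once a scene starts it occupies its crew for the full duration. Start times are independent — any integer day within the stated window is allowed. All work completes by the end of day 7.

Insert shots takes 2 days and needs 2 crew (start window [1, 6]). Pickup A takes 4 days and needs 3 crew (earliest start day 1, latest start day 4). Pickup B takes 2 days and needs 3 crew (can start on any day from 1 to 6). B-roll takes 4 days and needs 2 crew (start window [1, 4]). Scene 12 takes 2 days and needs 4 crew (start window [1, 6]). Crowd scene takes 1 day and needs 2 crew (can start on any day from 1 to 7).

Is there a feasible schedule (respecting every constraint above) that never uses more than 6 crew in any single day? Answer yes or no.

no

The minimum achievable peak is 7; 6 < 7, so no feasible schedule stays within the cap.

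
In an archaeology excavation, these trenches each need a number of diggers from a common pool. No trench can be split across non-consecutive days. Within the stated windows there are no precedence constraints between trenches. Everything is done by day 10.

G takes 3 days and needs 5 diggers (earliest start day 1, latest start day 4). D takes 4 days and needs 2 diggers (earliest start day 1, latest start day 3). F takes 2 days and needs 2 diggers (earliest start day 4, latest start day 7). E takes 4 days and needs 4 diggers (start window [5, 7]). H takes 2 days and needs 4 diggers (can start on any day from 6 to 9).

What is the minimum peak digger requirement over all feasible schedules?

Early-start (G@1, D@1, F@4, E@5, H@6) gives peak 8: d1:7  d2:7  d3:7  d4:4  d5:6  d6:8  d7:8  d8:4  d9:0  d10:0.
Shift H→9.
Schedule G@1, D@1, F@4, E@5, H@9: d1:7  d2:7  d3:7  d4:4  d5:6  d6:4  d7:4  d8:4  d9:4  d10:4 — peak 7.

7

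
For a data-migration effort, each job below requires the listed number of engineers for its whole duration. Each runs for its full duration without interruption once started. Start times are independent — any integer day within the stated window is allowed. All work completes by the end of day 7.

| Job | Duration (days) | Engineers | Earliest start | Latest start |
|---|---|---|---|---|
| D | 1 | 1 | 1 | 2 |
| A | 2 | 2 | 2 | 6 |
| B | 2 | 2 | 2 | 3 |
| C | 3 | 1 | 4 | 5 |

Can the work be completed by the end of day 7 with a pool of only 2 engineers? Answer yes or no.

no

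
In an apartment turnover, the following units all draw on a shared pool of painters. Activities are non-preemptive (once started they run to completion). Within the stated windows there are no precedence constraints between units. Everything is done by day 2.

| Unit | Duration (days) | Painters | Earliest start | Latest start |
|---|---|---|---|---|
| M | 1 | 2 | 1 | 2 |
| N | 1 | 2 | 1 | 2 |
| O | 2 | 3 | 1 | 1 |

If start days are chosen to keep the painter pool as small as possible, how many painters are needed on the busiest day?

Early-start (M@1, N@1, O@1) gives peak 7: d1:7  d2:3.
Shift N→2.
Schedule M@1, N@2, O@1: d1:5  d2:5 — peak 5.
Total painter-days = 10 over 2 days ⇒ peak ≥ ⌈10/2⌉ = 5, so 5 is optimal.

5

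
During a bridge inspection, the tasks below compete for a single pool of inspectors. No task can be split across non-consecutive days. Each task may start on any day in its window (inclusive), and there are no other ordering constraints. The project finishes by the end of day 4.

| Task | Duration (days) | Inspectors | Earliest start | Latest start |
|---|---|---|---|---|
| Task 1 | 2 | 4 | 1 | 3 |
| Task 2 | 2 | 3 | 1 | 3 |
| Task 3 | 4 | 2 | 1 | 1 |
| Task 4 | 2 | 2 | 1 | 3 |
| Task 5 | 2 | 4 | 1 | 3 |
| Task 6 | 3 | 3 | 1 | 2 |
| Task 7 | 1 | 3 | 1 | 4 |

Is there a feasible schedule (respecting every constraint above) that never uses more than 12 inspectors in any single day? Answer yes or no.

Schedule Task 1@1, Task 2@1, Task 3@1, Task 4@3, Task 5@3, Task 6@1, Task 7@4: d1:12  d2:12  d3:11  d4:11 — peak 12 ≤ 12.

yes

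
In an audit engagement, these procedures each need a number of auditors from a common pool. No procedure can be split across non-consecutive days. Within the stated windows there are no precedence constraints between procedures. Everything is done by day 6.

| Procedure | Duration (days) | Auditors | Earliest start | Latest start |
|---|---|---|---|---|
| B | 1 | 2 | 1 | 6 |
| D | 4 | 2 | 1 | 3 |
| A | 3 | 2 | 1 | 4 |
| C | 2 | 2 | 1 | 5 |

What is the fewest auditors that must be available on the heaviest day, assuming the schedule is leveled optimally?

Early-start (B@1, D@1, A@1, C@1) gives peak 8: d1:8  d2:6  d3:4  d4:2  d5:0  d6:0.
Shift A→2, C→5.
Schedule B@1, D@1, A@2, C@5: d1:4  d2:4  d3:4  d4:4  d5:2  d6:2 — peak 4.
Total auditor-days = 20 over 6 days ⇒ peak ≥ ⌈20/6⌉ = 4, so 4 is optimal.

4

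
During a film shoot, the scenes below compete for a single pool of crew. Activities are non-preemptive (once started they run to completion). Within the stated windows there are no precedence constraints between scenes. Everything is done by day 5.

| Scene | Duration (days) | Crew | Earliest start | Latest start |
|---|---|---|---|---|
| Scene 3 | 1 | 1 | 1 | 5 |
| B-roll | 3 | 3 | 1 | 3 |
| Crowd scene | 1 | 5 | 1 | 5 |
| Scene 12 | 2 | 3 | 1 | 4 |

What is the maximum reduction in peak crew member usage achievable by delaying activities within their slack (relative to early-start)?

6

Early-start peak: d1:12  d2:6  d3:3  d4:0  d5:0 ⇒ 12.
Leveled (Scene 3@1, B-roll@1, Crowd scene@4, Scene 12@2): d1:4  d2:6  d3:6  d4:5  d5:0 ⇒ 6.
Reduction 12 − 6 = 6.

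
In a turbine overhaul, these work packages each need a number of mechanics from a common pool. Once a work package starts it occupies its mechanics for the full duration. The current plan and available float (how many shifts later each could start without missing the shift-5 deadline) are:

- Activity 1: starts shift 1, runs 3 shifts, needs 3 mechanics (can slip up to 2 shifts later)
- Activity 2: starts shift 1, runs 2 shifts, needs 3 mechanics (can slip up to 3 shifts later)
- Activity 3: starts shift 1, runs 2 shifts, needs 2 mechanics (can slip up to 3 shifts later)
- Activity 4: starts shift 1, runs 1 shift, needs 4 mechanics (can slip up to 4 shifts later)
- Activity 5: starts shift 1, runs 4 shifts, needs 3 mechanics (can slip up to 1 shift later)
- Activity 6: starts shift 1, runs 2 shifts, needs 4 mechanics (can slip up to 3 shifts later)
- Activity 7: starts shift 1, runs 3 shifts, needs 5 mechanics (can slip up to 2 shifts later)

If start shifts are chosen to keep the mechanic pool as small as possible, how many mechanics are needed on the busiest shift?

Early-start (Activity 1@1, Activity 2@1, Activity 3@1, Activity 4@1, Activity 5@1, Activity 6@1, Activity 7@1) gives peak 24: s1:24  s2:20  s3:11  s4:3  s5:0.
Shift Activity 5→2, Activity 6→4, Activity 7→3.
Schedule Activity 1@1, Activity 2@1, Activity 3@1, Activity 4@1, Activity 5@2, Activity 6@4, Activity 7@3: s1:12  s2:11  s3:11  s4:12  s5:12 — peak 12.
Total mechanic-shifts = 58 over 5 shifts ⇒ peak ≥ ⌈58/5⌉ = 12, so 12 is optimal.

12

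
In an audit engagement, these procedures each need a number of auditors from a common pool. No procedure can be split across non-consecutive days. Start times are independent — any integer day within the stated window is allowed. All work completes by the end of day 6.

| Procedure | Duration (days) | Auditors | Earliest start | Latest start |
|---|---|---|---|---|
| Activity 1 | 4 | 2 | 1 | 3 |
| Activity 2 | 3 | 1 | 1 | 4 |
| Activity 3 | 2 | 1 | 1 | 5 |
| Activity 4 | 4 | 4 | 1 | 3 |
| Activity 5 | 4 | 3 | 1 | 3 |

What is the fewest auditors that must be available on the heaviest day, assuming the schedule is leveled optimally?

Early-start (Activity 1@1, Activity 2@1, Activity 3@1, Activity 4@1, Activity 5@1) gives peak 11: d1:11  d2:11  d3:10  d4:9  d5:0  d6:0.
Shift Activity 5→3.
Schedule Activity 1@1, Activity 2@1, Activity 3@1, Activity 4@1, Activity 5@3: d1:8  d2:8  d3:10  d4:9  d5:3  d6:3 — peak 10.

10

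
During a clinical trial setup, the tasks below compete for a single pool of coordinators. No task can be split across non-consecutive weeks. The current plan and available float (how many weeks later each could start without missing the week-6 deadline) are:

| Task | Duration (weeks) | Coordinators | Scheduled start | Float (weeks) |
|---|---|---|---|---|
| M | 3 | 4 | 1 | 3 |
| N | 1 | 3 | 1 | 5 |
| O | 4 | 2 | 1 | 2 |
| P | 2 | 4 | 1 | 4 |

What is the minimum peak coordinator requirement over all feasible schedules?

6

Early-start (M@1, N@1, O@1, P@1) gives peak 13: w1:13  w2:10  w3:6  w4:2  w5:0  w6:0.
Shift N→4, P→5.
Schedule M@1, N@4, O@1, P@5: w1:6  w2:6  w3:6  w4:5  w5:4  w6:4 — peak 6.
Total coordinator-weeks = 31 over 6 weeks ⇒ peak ≥ ⌈31/6⌉ = 6, so 6 is optimal.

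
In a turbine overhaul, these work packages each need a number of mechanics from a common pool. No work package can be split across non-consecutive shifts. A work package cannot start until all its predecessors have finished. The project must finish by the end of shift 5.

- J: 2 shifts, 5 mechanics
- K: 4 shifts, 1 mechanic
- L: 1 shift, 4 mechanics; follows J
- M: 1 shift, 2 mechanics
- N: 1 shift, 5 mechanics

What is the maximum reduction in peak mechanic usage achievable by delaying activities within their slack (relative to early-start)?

Early-start peak: s1:13  s2:6  s3:5  s4:1  s5:0 ⇒ 13.
Leveled (J@1, K@1, L@3, M@4, N@5): s1:6  s2:6  s3:5  s4:3  s5:5 ⇒ 6.
Reduction 13 − 6 = 7.

7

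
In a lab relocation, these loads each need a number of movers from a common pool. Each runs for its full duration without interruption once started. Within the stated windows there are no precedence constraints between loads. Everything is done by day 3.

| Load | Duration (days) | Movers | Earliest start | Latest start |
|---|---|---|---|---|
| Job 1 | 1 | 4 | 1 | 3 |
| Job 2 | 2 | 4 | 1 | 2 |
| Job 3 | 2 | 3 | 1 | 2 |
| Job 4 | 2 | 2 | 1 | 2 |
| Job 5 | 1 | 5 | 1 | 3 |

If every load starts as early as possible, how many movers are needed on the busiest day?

18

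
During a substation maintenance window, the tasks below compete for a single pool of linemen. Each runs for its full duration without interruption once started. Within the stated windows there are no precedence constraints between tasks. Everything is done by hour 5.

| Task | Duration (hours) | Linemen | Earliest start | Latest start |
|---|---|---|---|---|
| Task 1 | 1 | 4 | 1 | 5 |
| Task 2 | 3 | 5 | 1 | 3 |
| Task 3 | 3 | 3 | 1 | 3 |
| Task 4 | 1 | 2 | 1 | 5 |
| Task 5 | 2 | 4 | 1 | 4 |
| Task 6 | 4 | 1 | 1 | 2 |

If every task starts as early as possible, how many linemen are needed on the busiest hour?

Early-start schedule: Task 1@1, Task 2@1, Task 3@1, Task 4@1, Task 5@1, Task 6@1.
Load per hour: hour 1: 19, hour 2: 13, hour 3: 9, hour 4: 1, hour 5: 0.
Peak is 19.

19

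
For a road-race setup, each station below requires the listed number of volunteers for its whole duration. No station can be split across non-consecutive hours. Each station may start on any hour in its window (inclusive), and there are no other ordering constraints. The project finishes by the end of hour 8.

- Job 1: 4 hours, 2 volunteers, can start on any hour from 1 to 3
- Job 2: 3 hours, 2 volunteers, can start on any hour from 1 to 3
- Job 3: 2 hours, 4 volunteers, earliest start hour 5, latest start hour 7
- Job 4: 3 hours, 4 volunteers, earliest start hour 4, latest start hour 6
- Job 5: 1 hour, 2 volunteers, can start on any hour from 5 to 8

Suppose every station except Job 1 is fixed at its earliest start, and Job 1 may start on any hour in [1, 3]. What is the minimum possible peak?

Job 1@1: h1:4  h2:4  h3:4  h4:6  h5:10  h6:8  h7:0  h8:0 → peak 10
Job 1@2: h1:2  h2:4  h3:4  h4:6  h5:12  h6:8  h7:0  h8:0 → peak 12
Job 1@3: h1:2  h2:2  h3:4  h4:6  h5:12  h6:10  h7:0  h8:0 → peak 12
Best is Job 1@1, peak 10.

10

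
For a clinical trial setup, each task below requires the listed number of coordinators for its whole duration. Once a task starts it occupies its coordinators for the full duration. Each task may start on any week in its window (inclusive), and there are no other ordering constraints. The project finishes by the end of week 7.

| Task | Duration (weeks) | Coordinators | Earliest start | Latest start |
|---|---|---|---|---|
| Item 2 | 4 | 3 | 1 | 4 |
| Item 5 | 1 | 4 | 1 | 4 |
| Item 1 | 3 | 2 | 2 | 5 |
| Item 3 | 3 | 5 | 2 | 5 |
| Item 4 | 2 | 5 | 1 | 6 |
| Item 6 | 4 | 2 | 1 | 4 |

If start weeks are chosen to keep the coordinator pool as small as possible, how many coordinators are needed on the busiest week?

Early-start (Item 2@1, Item 5@1, Item 1@2, Item 3@2, Item 4@1, Item 6@1) gives peak 17: w1:14  w2:17  w3:12  w4:12  w5:0  w6:0  w7:0.
Shift Item 1→4, Item 3→5, Item 4→2, Item 6→4.
Schedule Item 2@1, Item 5@1, Item 1@4, Item 3@5, Item 4@2, Item 6@4: w1:7  w2:8  w3:8  w4:7  w5:9  w6:9  w7:7 — peak 9.

9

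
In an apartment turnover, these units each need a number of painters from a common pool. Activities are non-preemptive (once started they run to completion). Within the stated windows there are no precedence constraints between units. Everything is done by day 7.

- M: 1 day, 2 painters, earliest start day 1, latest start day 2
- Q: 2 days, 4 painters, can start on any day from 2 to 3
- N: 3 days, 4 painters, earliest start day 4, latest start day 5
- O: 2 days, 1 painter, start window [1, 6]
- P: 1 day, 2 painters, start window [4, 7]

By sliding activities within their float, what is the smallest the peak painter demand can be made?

5

Early-start (M@1, Q@2, N@4, O@1, P@4) gives peak 6: d1:3  d2:5  d3:4  d4:6  d5:4  d6:4  d7:0.
Shift P→7.
Schedule M@1, Q@2, N@4, O@1, P@7: d1:3  d2:5  d3:4  d4:4  d5:4  d6:4  d7:2 — peak 5.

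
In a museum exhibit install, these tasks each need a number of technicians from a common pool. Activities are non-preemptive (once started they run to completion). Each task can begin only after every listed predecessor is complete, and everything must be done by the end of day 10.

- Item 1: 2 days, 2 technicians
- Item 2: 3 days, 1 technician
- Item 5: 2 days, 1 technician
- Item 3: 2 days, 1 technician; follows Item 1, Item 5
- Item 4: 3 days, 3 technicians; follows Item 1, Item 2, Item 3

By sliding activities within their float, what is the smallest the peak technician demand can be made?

3

Early-start (Item 1@1, Item 2@1, Item 5@1, Item 3@3, Item 4@5) gives peak 4: d1:4  d2:4  d3:2  d4:1  d5:3  d6:3  d7:3  d8:0  d9:0  d10:0.
Shift Item 5→3, Item 3→5, Item 4→7.
Schedule Item 1@1, Item 2@1, Item 5@3, Item 3@5, Item 4@7: d1:3  d2:3  d3:2  d4:1  d5:1  d6:1  d7:3  d8:3  d9:3  d10:0 — peak 3.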